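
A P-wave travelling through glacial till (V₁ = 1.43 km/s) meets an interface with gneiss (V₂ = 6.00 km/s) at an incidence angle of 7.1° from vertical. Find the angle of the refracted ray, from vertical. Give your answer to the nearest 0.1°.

sin θ₁/V₁ = sin θ₂/V₂ ⇒ sin θ₂ = 6.00·sin 7.1°/1.43 = 6.00·0.1236/1.43 = 0.5186.
θ₂ = arcsin 0.5186 = 31.24° from the normal.

31.2°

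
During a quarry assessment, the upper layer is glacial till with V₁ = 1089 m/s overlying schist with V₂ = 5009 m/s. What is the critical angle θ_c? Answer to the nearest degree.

13°

At critical incidence the refracted ray runs along the interface (θ₂ = 90°), so sin θ_c = V₁/V₂.
θ_c = arcsin(1089/5009) = arcsin 0.2174 = 12.56°.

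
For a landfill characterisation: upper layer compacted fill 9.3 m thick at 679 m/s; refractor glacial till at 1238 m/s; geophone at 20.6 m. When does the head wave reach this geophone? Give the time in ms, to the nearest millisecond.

40 ms

t = x/V₂ + 2h·√(V₂²−V₁²)/(V₁V₂).
√(V₂²−V₁²) = √(1238²−679²) = 1035.2 m/s; delay term = 2·9.3·1035.2/(679·1238) = 0.02291 s.
t = 20.6/1238 + 0.02291 = 0.03955 s.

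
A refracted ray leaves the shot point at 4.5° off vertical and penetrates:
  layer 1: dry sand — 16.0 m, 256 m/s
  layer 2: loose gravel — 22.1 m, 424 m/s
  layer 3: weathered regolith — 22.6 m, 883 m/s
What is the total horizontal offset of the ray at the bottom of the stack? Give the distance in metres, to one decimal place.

10.5 m

Ray parameter p = sin 4.5° / 256 m/s = 3.0648e-04 s/m.
Layer 1: θ = 4.50°; offset = 16.0·tan 4.50° = 1.259 m.
Layer 2: sin θ = p·424 = 0.1299 → θ = 7.47°; offset = 22.1·tan 7.47° = 2.896 m.
Layer 3: sin θ = p·883 = 0.2706 → θ = 15.70°; offset = 22.6·tan 15.70° = 6.353 m.
Σ offsets = 10.509 m.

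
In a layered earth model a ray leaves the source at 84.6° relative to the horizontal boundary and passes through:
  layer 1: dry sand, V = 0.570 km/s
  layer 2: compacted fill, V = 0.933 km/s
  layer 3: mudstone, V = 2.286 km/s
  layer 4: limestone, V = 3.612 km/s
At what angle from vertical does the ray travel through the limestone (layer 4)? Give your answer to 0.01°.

36.61°

From the normal: θ₁ = 90° − 84.6° = 5.4°.
Ray parameter p = sin 5.4° / 0.570 = 1.6510e-01 s/km.
sin θ_4 = p·V_4 = 1.6510e-01 × 3.612 = 0.5963.
θ_4 = 36.61° from the vertical.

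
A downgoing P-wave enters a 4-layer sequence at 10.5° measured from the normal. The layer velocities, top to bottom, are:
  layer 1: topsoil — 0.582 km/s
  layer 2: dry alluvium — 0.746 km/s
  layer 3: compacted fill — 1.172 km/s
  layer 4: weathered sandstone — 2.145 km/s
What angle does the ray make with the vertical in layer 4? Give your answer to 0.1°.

42.2°

Snell's law across each interface conserves sin θ / V, so sin θ_4 = V_4·sin θ₁/V₁.
sin θ_4 = 2.145 × sin 10.5° / 0.582 = 0.6716.
θ_4 = arcsin 0.6716 = 42.19°.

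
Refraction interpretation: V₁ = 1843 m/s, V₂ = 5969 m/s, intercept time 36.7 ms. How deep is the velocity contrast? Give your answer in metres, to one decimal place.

θ_c = arcsin(1843/5969) = 17.98°; cos θ_c = 0.9511.
tᵢ = 2h cos θ_c/V₁ ⇒ h = tᵢ·V₁/(2 cos θ_c) = 0.0367·1843/(2·0.9511) = 35.56 m.

35.6 m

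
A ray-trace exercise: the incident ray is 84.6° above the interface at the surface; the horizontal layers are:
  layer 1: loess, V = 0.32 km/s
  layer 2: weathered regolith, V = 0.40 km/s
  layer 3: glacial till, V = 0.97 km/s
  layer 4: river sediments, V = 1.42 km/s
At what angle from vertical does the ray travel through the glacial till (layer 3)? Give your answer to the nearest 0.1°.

From the normal: θ₁ = 90° − 84.6° = 5.4°.
Ray parameter p = sin 5.4° / 0.32 = 2.9409e-01 s/km.
sin θ_3 = p·V_3 = 2.9409e-01 × 0.97 = 0.2853.
θ_3 = arcsin 0.2853 = 16.57°.

16.6°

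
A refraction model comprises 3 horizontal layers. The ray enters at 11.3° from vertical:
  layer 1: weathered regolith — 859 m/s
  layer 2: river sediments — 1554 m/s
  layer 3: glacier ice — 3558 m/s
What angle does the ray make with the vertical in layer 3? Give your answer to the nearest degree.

Ray parameter p = sin 11.3° / 859 = 2.2811e-04 s/m.
sin θ_3 = p·V_3 = 2.2811e-04 × 3558 = 0.8116.
θ_3 = 54.25° from the vertical.

54°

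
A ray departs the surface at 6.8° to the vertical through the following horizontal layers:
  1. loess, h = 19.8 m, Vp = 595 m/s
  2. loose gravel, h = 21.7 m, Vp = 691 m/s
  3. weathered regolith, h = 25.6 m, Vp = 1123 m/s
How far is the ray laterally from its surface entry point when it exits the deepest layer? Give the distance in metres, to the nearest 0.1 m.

11.2 m

Apply Snell's law at each interface; in layer i the horizontal offset is hᵢ·tan θᵢ.
Layer 1: θ = 6.80°; offset = 19.8·tan 6.80° = 2.361 m.
Layer 2: sin θ = 691·sin 6.8°/595 = 0.1375, θ = 7.90°; offset = 21.7·tan 7.90° = 3.013 m.
Layer 3: sin θ = 1123·sin 6.8°/595 = 0.2235, θ = 12.91°; offset = 25.6·tan 12.91° = 5.869 m.
Σ offsets = 11.243 m.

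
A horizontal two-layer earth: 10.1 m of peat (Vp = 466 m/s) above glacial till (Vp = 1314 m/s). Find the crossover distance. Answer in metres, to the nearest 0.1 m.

θ_c = arcsin(466/1314) = 20.77°, so cos θ_c = 0.9350 and tᵢ = 2h cos θ_c/V₁ = 0.0405 s.
At crossover x/V₁ = x/V₂ + tᵢ ⇒ x = tᵢ/(1/V₁ − 1/V₂) = 0.04053/(2.1459e-03 − 7.6104e-04) = 29.27 m.

29.3 m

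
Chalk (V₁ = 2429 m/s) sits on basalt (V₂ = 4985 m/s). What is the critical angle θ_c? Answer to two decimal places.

29.16°

At critical incidence the refracted ray runs along the interface (θ₂ = 90°), so sin θ_c = V₁/V₂.
θ_c = arcsin(2429/4985) = arcsin 0.4873 = 29.16°.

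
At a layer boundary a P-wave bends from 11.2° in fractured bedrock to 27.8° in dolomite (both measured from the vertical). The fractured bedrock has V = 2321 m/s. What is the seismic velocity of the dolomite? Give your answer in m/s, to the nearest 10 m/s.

5570 m/s

sin 11.2° = 0.1942; sin 27.8° = 0.4664.
V₂ = V₁·(sin θ₂/sin θ₁) = 2321·(0.4664/0.1942) = 5573.08 m/s.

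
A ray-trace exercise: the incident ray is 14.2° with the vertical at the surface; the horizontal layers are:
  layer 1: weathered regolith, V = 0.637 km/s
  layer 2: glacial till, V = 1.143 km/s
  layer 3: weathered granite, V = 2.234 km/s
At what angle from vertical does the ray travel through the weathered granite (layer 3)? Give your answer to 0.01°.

Snell's law across each interface conserves sin θ / V, so sin θ_3 = V_3·sin θ₁/V₁.
sin θ_3 = 2.234 × sin 14.2° / 0.637 = 0.8603.
θ_3 = arcsin 0.8603 = 59.35°.

59.35°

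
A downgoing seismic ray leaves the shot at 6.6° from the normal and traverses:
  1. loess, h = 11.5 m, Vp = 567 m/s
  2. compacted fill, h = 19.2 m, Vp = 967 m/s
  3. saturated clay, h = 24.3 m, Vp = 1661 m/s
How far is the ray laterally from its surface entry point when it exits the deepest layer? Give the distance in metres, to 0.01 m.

13.86 m

Ray parameter p = sin 6.6° / 567 m/s = 2.0271e-04 s/m.
Layer 1: θ = 6.60°; offset = 11.5·tan 6.60° = 1.3306 m.
Layer 2: sin θ = p·967 = 0.1960 → θ = 11.30°; offset = 19.2·tan 11.30° = 3.8381 m.
Layer 3: sin θ = p·1661 = 0.3367 → θ = 19.68°; offset = 24.3·tan 19.68° = 8.6892 m.
Summing the layer offsets gives 13.8579 m.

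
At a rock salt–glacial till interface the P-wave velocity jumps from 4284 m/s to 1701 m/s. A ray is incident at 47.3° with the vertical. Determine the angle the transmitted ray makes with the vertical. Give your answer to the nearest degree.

17°

Snell's law: sin θ₂ = (V₂/V₁)·sin θ₁ = (1701/4284)·sin 47.3° = 0.2918.
θ₂ = arcsin 0.2918 = 16.97° from the normal.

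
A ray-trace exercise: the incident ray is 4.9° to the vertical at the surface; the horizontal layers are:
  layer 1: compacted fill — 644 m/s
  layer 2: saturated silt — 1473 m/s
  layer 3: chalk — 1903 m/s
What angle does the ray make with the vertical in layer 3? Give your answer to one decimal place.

Ray parameter p = sin 4.9° / 644 = 1.3263e-04 s/m.
sin θ_3 = p·V_3 = 1.3263e-04 × 1903 = 0.2524.
θ_3 = arcsin 0.2524 = 14.62°.

14.6°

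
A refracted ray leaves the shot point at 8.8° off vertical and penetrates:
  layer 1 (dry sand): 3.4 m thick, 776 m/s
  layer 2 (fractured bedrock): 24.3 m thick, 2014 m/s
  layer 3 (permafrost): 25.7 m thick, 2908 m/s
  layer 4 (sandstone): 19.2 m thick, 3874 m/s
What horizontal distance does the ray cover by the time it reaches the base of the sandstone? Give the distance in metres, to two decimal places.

Apply Snell's law at each interface; in layer i the horizontal offset is hᵢ·tan θᵢ.
Layer 1: θ = 8.80°; offset = 3.4·tan 8.80° = 0.5263 m.
Layer 2: sin θ = 2014·sin 8.8°/776 = 0.3971, θ = 23.39°; offset = 24.3·tan 23.39° = 10.5126 m.
Layer 3: sin θ = 2908·sin 8.8°/776 = 0.5733, θ = 34.98°; offset = 25.7·tan 34.98° = 17.9825 m.
Layer 4: sin θ = 3874·sin 8.8°/776 = 0.7637, θ = 49.80°; offset = 19.2·tan 49.80° = 22.7166 m.
Total horizontal offset = 51.7380 m.

51.74 m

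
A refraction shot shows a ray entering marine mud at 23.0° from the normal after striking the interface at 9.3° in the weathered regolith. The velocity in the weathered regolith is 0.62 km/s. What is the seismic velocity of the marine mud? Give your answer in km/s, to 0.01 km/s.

Snell's law: sin 9.3°/V₁ = sin 23.0°/V₂.
V₂ = V₁·sin 23.0°/sin 9.3° = 0.62 × 2.4178 = 1.50 km/s.

1.50 km/s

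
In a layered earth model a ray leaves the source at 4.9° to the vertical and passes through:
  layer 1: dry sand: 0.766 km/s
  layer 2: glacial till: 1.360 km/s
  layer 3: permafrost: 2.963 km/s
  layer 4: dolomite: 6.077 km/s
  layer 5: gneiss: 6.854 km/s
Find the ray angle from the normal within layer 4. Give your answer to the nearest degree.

Snell's law across each interface conserves sin θ / V, so sin θ_4 = V_4·sin θ₁/V₁.
sin θ_4 = 6.077 × sin 4.9° / 0.766 = 0.6776.
θ_4 = arcsin 0.6776 = 42.66°.

43°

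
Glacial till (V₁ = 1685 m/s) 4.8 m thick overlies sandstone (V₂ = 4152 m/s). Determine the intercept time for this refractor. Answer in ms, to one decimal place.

5.2 ms

θ_c = arcsin(V₁/V₂) = arcsin(1685/4152) = 23.94°; cos θ_c = 0.9139.
tᵢ = 2h·cos θ_c / V₁ = 2·4.8·0.9139 / 1685 = 0.00521 s.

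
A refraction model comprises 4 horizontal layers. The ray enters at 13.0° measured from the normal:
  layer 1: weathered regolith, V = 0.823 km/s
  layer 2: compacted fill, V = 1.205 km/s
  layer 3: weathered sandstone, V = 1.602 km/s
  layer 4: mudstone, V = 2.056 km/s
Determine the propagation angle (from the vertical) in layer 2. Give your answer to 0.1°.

Snell's law across each interface conserves sin θ / V, so sin θ_2 = V_2·sin θ₁/V₁.
sin θ_2 = 1.205 × sin 13.0° / 0.823 = 0.3294.
θ_2 = arcsin 0.3294 = 19.23°.

19.2°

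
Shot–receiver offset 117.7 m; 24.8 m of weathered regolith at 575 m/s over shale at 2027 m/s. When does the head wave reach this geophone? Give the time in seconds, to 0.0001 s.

t = x/V₂ + 2h·√(V₂²−V₁²)/(V₁V₂).
√(V₂²−V₁²) = √(2027²−575²) = 1943.7 m/s; delay term = 2·24.8·1943.7/(575·2027) = 0.08272 s.
t = 117.7/2027 + 0.08272 = 0.14078 s.

0.1408 s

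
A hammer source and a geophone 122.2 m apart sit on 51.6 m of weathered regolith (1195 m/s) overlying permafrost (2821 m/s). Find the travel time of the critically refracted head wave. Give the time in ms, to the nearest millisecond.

θ_c = arcsin(V₁/V₂) = arcsin(1195/2821) = 25.06°, cos θ_c = 0.9058.
Intercept time tᵢ = 2h cos θ_c / V₁ = 2·51.6·0.9058/1195 = 0.07823 s.
t = x/V₂ + tᵢ = 122.2/2821 + 0.07823 = 0.12155 s.

122 ms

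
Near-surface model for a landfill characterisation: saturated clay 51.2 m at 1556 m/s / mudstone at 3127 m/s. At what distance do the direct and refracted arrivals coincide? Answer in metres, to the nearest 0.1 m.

θ_c = arcsin(1556/3127) = 29.84°, so cos θ_c = 0.8674 and tᵢ = 2h cos θ_c/V₁ = 0.0571 s.
At crossover x/V₁ = x/V₂ + tᵢ ⇒ x = tᵢ/(1/V₁ − 1/V₂) = 0.05708/(6.4267e-04 − 3.1980e-04) = 176.80 m.

176.8 m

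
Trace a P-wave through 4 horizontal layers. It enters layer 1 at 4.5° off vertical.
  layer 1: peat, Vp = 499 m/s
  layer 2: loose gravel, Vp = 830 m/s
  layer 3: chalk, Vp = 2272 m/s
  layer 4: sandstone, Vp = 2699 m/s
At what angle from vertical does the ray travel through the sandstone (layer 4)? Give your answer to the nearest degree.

25°

Snell's law across each interface conserves sin θ / V, so sin θ_4 = V_4·sin θ₁/V₁.
sin θ_4 = 2699 × sin 4.5° / 499 = 0.4244.
θ_4 = arcsin 0.4244 = 25.11°.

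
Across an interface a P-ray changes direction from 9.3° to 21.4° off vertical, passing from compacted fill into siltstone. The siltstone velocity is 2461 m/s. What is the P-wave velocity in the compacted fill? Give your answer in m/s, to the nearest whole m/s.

Snell's law: sin 9.3°/V₁ = sin 21.4°/V₂.
V₁ = V₂·sin 9.3°/sin 21.4° = 2461 × 0.4429 = 1089.98 m/s.

1090 m/s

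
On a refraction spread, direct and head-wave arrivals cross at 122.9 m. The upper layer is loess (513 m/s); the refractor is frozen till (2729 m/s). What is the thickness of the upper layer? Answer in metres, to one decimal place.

50.8 m

h = (x_cross/2)·√((V₂−V₁)/(V₂+V₁)).
(V₂−V₁)/(V₂+V₁) = (2729−513)/(2729+513) = 0.6835; √ = 0.8268.
h = (122.9/2)·0.8268 = 50.80 m.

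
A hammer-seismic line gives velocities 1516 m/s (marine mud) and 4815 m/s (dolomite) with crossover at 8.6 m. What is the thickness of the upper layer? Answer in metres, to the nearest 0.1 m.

3.1 m

h = (x_cross/2)·√((V₂−V₁)/(V₂+V₁)).
(V₂−V₁)/(V₂+V₁) = (4815−1516)/(4815+1516) = 0.5211; √ = 0.7219.
h = (8.6/2)·0.7219 = 3.10 m.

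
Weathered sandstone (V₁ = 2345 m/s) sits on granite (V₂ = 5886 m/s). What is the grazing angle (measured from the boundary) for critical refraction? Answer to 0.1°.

66.5°

At critical incidence the refracted ray runs along the interface (θ₂ = 90°), so sin θ_c = V₁/V₂.
θ_c = arcsin(2345/5886) = arcsin 0.3984 = 23.48°.
Measured from the interface: 90° − 23.48° = 66.52°.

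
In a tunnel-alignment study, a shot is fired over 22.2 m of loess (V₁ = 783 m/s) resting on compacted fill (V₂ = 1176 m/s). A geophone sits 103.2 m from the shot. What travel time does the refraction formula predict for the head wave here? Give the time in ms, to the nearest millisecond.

t = x/V₂ + 2h·√(V₂²−V₁²)/(V₁V₂).
√(V₂²−V₁²) = √(1176²−783²) = 877.4 m/s; delay term = 2·22.2·877.4/(783·1176) = 0.04231 s.
t = 103.2/1176 + 0.04231 = 0.13006 s.

130 ms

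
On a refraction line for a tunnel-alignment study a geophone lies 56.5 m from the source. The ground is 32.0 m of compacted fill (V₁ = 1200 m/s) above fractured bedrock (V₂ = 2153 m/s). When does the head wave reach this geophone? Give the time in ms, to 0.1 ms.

70.5 ms

t = x/V₂ + 2h·√(V₂²−V₁²)/(V₁V₂).
√(V₂²−V₁²) = √(2153²−1200²) = 1787.6 m/s; delay term = 2·32.0·1787.6/(1200·2153) = 0.04428 s.
t = 56.5/2153 + 0.04428 = 0.07052 s.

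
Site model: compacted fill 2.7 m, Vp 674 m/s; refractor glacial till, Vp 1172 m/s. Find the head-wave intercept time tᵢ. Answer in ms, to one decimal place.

θ_c = arcsin(V₁/V₂) = arcsin(674/1172) = 35.11°; cos θ_c = 0.8181.
tᵢ = 2h·cos θ_c / V₁ = 2·2.7·0.8181 / 674 = 0.00655 s.

6.6 ms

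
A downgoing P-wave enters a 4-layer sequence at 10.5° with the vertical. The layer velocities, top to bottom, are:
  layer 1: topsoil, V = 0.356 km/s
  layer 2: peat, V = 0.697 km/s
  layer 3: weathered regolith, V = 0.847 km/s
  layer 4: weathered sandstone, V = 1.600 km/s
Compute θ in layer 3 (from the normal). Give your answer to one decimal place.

Snell's law across each interface conserves sin θ / V, so sin θ_3 = V_3·sin θ₁/V₁.
sin θ_3 = 0.847 × sin 10.5° / 0.356 = 0.4336.
θ_3 = 25.69° from the vertical.

25.7°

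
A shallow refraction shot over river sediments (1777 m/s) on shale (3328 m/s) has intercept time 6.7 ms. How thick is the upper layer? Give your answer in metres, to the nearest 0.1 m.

θ_c = arcsin(1777/3328) = 32.27°; cos θ_c = 0.8455.
tᵢ = 2h cos θ_c/V₁ ⇒ h = tᵢ·V₁/(2 cos θ_c) = 0.0067·1777/(2·0.8455) = 7.04 m.

7.0 m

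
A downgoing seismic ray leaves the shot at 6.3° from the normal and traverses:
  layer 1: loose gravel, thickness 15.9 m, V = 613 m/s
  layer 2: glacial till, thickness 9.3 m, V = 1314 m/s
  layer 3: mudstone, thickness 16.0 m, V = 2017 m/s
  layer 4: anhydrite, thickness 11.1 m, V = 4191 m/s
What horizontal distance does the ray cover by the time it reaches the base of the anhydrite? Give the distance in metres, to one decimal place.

p = sin θ₁/V₁ = sin 6.3°/613 = 1.7901e-04 s/m is conserved through the stack.
Layer 1: θ = 6.30°; offset = 15.9·tan 6.30° = 1.755 m.
Layer 2: sin θ = p·1314 = 0.2352 → θ = 13.60°; offset = 9.3·tan 13.60° = 2.251 m.
Layer 3: sin θ = p·2017 = 0.3611 → θ = 21.17°; offset = 16.0·tan 21.17° = 6.195 m.
Layer 4: sin θ = p·4191 = 0.7502 → θ = 48.61°; offset = 11.1·tan 48.61° = 12.595 m.
Σ offsets = 22.796 m.

22.8 m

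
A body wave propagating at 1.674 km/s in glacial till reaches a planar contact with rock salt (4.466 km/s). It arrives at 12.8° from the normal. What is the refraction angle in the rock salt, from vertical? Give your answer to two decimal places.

sin θ₁/V₁ = sin θ₂/V₂ ⇒ sin θ₂ = 4.466·sin 12.8°/1.674 = 4.466·0.2215/1.674 = 0.5911.
θ₂ = sin⁻¹(0.5911) = 36.23° (from vertical).

36.23°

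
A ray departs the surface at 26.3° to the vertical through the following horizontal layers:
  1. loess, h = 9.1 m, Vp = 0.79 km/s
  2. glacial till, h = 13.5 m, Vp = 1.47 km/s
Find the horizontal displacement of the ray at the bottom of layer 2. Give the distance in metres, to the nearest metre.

24 m

Apply Snell's law at each interface; in layer i the horizontal offset is hᵢ·tan θᵢ.
Layer 1: θ = 26.30°; offset = 9.1·tan 26.30° = 4.498 m.
Layer 2: sin θ = 1.47·sin 26.3°/0.79 = 0.8244, θ = 55.53°; offset = 13.5·tan 55.53° = 19.667 m.
Total horizontal offset = 24.164 m.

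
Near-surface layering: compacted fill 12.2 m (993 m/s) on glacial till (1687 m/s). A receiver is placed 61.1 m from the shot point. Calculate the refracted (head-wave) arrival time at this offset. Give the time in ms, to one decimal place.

t = x/V₂ + 2h·√(V₂²−V₁²)/(V₁V₂).
√(V₂²−V₁²) = √(1687²−993²) = 1363.8 m/s; delay term = 2·12.2·1363.8/(993·1687) = 0.01986 s.
t = 61.1/1687 + 0.01986 = 0.05608 s.

56.1 ms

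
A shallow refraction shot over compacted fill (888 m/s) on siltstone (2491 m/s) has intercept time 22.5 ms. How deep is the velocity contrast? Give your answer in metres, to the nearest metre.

h = tᵢ·V₁·V₂ / (2·√(V₂²−V₁²)).
√(V₂²−V₁²) = √(2491² − 888²) = 2327.3 m/s.
h = 0.0225 s × 888 × 2491 / (2 × 2327.3) = 10.69 m.

11 m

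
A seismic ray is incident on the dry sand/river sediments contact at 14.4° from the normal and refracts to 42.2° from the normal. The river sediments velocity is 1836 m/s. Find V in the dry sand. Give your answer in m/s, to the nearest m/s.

680 m/s

Snell's law: sin 14.4°/V₁ = sin 42.2°/V₂.
V₁ = V₂·sin 14.4°/sin 42.2° = 1836 × 0.3702 = 679.74 m/s.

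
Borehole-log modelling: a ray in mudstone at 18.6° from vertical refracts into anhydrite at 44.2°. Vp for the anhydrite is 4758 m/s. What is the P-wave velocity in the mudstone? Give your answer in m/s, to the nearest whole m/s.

sin 18.6° = 0.3190; sin 44.2° = 0.6972.
V₁ = V₂·(sin θ₁/sin θ₂) = 4758·(0.3190/0.6972) = 2176.83 m/s.

2177 m/s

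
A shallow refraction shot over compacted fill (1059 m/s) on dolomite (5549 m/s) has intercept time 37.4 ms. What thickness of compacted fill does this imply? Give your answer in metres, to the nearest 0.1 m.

20.2 m

h = tᵢ·V₁·V₂ / (2·√(V₂²−V₁²)).
√(V₂²−V₁²) = √(5549² − 1059²) = 5447.0 m/s.
h = 0.0374 s × 1059 × 5549 / (2 × 5447.0) = 20.17 m.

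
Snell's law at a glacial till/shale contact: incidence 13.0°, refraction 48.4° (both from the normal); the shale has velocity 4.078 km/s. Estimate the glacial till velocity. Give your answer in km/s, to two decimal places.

1.23 km/s

Snell's law: sin 13.0°/V₁ = sin 48.4°/V₂.
V₁ = V₂·sin 13.0°/sin 48.4° = 4.078 × 0.3008 = 1.23 km/s.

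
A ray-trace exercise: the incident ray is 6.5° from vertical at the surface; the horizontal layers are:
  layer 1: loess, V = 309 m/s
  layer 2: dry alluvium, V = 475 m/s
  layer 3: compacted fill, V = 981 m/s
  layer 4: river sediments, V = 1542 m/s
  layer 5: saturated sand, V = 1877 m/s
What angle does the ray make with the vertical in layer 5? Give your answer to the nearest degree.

Snell's law across each interface conserves sin θ / V, so sin θ_5 = V_5·sin θ₁/V₁.
sin θ_5 = 1877 × sin 6.5° / 309 = 0.6876.
θ_5 = arcsin 0.6876 = 43.44°.

43°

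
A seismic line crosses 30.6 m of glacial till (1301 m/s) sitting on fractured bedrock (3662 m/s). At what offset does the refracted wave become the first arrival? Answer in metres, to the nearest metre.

x_cross = 2h·√((V₂+V₁)/(V₂−V₁)).
(V₂+V₁)/(V₂−V₁) = (3662+1301)/(3662−1301) = 2.1021; √ = 1.4499.
x_cross = 2·30.6·1.4499 = 88.73 m.

89 m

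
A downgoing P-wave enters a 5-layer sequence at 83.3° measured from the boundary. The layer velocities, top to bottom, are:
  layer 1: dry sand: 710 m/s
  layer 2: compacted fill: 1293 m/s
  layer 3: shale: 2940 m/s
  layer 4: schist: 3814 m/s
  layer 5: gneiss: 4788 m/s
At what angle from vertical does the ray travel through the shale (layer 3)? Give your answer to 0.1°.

28.9°

From the normal: θ₁ = 90° − 83.3° = 6.7°.
Ray parameter p = sin 6.7° / 710 = 1.6432e-04 s/m.
sin θ_3 = p·V_3 = 1.6432e-04 × 2940 = 0.4831.
θ_3 = 28.89° from the vertical.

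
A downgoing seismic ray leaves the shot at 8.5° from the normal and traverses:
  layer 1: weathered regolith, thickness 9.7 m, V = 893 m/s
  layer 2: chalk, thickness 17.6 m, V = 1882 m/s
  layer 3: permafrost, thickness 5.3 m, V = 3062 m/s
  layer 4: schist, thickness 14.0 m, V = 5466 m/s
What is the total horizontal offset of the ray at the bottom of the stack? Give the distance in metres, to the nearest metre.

Apply Snell's law at each interface; in layer i the horizontal offset is hᵢ·tan θᵢ.
Layer 1: θ = 8.50°; offset = 9.7·tan 8.50° = 1.450 m.
Layer 2: sin θ = 1882·sin 8.5°/893 = 0.3115, θ = 18.15°; offset = 17.6·tan 18.15° = 5.770 m.
Layer 3: sin θ = 3062·sin 8.5°/893 = 0.5068, θ = 30.45°; offset = 5.3·tan 30.45° = 3.116 m.
Layer 4: sin θ = 5466·sin 8.5°/893 = 0.9047, θ = 64.79°; offset = 14.0·tan 64.79° = 29.734 m.
Σ offsets = 40.070 m.

40 m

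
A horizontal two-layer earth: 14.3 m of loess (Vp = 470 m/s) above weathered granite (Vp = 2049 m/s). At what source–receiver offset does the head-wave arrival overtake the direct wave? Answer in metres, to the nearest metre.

θ_c = arcsin(470/2049) = 13.26°, so cos θ_c = 0.9733 and tᵢ = 2h cos θ_c/V₁ = 0.0592 s.
At crossover x/V₁ = x/V₂ + tᵢ ⇒ x = tᵢ/(1/V₁ − 1/V₂) = 0.05923/(2.1277e-03 − 4.8804e-04) = 36.12 m.

36 m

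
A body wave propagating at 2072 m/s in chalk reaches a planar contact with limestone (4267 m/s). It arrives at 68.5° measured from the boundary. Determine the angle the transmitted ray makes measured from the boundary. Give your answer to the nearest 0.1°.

41.0°

Angle from the normal: 90° − 68.5° = 21.5°.
Snell's law: sin θ₂ = (V₂/V₁)·sin θ₁ = (4267/2072)·sin 21.5° = 0.7548.
θ₂ = arcsin 0.7548 = 49.00° from the normal.
From the interface: 90° − 49.00° = 41.00°.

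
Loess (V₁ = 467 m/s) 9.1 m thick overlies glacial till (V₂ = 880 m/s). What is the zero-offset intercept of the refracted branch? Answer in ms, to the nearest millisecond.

33 ms

tᵢ = 2h·√(V₂²−V₁²)/(V₁V₂).
√(V₂²−V₁²) = √(880²−467²) = 745.9 m/s.
tᵢ = 2·9.1·745.9/(467·880) = 0.03303 s.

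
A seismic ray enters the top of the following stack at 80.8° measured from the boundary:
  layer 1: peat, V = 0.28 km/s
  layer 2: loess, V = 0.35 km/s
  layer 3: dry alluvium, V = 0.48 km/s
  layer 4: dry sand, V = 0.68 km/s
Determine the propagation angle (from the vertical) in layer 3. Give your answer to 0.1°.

15.9°

From the normal: θ₁ = 90° − 80.8° = 9.2°.
Ray parameter p = sin 9.2° / 0.28 = 5.7100e-01 s/km.
sin θ_3 = p·V_3 = 5.7100e-01 × 0.48 = 0.2741.
θ_3 = arcsin 0.2741 = 15.91°.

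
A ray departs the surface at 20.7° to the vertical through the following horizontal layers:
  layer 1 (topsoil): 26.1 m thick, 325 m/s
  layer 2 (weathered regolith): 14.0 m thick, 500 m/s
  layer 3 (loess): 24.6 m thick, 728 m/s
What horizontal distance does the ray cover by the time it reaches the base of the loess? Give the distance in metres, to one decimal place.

Ray parameter p = sin 20.7° / 325 m/s = 1.0876e-03 s/m.
Layer 1: θ = 20.70°; offset = 26.1·tan 20.70° = 9.862 m.
Layer 2: sin θ = p·500 = 0.5438 → θ = 32.94°; offset = 14.0·tan 32.94° = 9.072 m.
Layer 3: sin θ = p·728 = 0.7918 → θ = 52.35°; offset = 24.6·tan 52.35° = 31.889 m.
Summing the layer offsets gives 50.823 m.

50.8 m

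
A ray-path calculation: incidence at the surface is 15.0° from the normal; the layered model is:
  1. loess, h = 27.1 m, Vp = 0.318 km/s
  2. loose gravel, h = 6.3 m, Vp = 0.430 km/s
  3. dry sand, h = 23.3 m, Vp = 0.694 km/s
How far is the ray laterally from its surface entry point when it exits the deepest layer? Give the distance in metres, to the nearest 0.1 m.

Apply Snell's law at each interface; in layer i the horizontal offset is hᵢ·tan θᵢ.
Layer 1: θ = 15.00°; offset = 27.1·tan 15.00° = 7.261 m.
Layer 2: sin θ = 0.430·sin 15.0°/0.318 = 0.3500, θ = 20.49°; offset = 6.3·tan 20.49° = 2.354 m.
Layer 3: sin θ = 0.694·sin 15.0°/0.318 = 0.5648, θ = 34.39°; offset = 23.3·tan 34.39° = 15.949 m.
Total horizontal offset = 25.564 m.

25.6 m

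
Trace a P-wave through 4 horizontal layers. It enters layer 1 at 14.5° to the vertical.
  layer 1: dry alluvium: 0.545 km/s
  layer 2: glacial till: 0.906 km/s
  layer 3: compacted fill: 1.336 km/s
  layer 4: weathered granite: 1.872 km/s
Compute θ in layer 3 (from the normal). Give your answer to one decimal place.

Ray parameter p = sin 14.5° / 0.545 = 4.5941e-01 s/km.
sin θ_3 = p·V_3 = 4.5941e-01 × 1.336 = 0.6138.
θ_3 = arcsin 0.6138 = 37.86°.

37.9°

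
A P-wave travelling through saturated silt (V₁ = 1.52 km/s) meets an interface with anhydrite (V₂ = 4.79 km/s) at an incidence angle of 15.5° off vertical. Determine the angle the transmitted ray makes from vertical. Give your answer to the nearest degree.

57°

sin θ₁/V₁ = sin θ₂/V₂ ⇒ sin θ₂ = 4.79·sin 15.5°/1.52 = 4.79·0.2672/1.52 = 0.8422.
θ₂ = sin⁻¹(0.8422) = 57.37° (from vertical).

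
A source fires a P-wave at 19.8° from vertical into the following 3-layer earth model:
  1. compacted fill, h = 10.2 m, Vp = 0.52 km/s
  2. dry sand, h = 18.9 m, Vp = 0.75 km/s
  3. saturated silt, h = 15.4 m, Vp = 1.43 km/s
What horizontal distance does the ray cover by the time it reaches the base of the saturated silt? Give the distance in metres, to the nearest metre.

54 m

Apply Snell's law at each interface; in layer i the horizontal offset is hᵢ·tan θᵢ.
Layer 1: θ = 19.80°; offset = 10.2·tan 19.80° = 3.672 m.
Layer 2: sin θ = 0.75·sin 19.8°/0.52 = 0.4886, θ = 29.25°; offset = 18.9·tan 29.25° = 10.583 m.
Layer 3: sin θ = 1.43·sin 19.8°/0.52 = 0.9315, θ = 68.67°; offset = 15.4·tan 68.67° = 39.447 m.
Σ offsets = 53.702 m.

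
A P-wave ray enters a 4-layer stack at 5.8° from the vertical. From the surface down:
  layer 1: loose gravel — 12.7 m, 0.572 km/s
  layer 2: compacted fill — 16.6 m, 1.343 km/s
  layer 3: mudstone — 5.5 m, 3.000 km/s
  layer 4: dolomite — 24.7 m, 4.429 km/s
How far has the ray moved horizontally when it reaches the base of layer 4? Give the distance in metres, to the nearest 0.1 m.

39.8 m

p = sin θ₁/V₁ = sin 5.8°/0.572 = 1.7667e-01 s/km is conserved through the stack.
Layer 1: θ = 5.80°; offset = 12.7·tan 5.80° = 1.290 m.
Layer 2: sin θ = p·1.343 = 0.2373 → θ = 13.73°; offset = 16.6·tan 13.73° = 4.054 m.
Layer 3: sin θ = p·3.000 = 0.5300 → θ = 32.01°; offset = 5.5·tan 32.01° = 3.438 m.
Layer 4: sin θ = p·4.429 = 0.7825 → θ = 51.49°; offset = 24.7·tan 51.49° = 31.039 m.
Summing the layer offsets gives 39.821 m.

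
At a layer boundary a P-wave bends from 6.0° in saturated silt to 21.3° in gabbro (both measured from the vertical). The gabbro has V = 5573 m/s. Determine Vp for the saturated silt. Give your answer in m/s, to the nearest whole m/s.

sin 6.0° = 0.1045; sin 21.3° = 0.3633.
V₁ = V₂·(sin θ₁/sin θ₂) = 5573·(0.1045/0.3633) = 1603.68 m/s.

1604 m/s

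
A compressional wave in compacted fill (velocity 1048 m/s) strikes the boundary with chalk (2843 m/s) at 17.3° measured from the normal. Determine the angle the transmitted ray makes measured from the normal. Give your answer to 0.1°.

sin θ₁/V₁ = sin θ₂/V₂ ⇒ sin θ₂ = 2843·sin 17.3°/1048 = 2843·0.2974/1048 = 0.8067.
θ₂ = arcsin 0.8067 = 53.78° from the normal.

53.8°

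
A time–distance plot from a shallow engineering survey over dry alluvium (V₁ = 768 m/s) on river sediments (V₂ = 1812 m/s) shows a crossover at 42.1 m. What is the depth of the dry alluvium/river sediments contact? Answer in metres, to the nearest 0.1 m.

13.4 m

h = (x_cross/2)·√((V₂−V₁)/(V₂+V₁)).
(V₂−V₁)/(V₂+V₁) = (1812−768)/(1812+768) = 0.4047; √ = 0.6361.
h = (42.1/2)·0.6361 = 13.39 m.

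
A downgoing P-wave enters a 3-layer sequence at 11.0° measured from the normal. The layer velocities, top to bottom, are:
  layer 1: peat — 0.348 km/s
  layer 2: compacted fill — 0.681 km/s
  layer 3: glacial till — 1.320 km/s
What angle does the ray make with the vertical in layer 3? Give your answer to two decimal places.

Ray parameter p = sin 11.0° / 0.348 = 5.4830e-01 s/km.
sin θ_3 = p·V_3 = 5.4830e-01 × 1.320 = 0.7238.
θ_3 = 46.37° from the vertical.

46.37°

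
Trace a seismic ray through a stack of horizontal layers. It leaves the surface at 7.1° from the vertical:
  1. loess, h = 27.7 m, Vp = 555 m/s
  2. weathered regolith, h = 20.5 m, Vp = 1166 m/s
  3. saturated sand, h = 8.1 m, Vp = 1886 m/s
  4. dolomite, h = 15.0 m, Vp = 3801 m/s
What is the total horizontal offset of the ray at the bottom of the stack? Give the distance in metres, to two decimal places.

36.56 m

p = sin θ₁/V₁ = sin 7.1°/555 = 2.2271e-04 s/m is conserved through the stack.
Layer 1: θ = 7.10°; offset = 27.7·tan 7.10° = 3.4502 m.
Layer 2: sin θ = p·1166 = 0.2597 → θ = 15.05°; offset = 20.5·tan 15.05° = 5.5124 m.
Layer 3: sin θ = p·1886 = 0.4200 → θ = 24.84°; offset = 8.1·tan 24.84° = 3.7489 m.
Layer 4: sin θ = p·3801 = 0.8465 → θ = 57.83°; offset = 15.0·tan 57.83° = 23.8504 m.
Total horizontal offset = 36.5619 m.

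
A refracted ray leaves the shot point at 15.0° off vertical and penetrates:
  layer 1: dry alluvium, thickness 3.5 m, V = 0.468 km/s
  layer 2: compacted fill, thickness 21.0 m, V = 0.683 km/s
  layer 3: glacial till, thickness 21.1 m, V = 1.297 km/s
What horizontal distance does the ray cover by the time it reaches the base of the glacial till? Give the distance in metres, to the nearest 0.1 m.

31.2 m

Apply Snell's law at each interface; in layer i the horizontal offset is hᵢ·tan θᵢ.
Layer 1: θ = 15.00°; offset = 3.5·tan 15.00° = 0.938 m.
Layer 2: sin θ = 0.683·sin 15.0°/0.468 = 0.3777, θ = 22.19°; offset = 21.0·tan 22.19° = 8.567 m.
Layer 3: sin θ = 1.297·sin 15.0°/0.468 = 0.7173, θ = 45.83°; offset = 21.1·tan 45.83° = 21.721 m.
Σ offsets = 31.225 m.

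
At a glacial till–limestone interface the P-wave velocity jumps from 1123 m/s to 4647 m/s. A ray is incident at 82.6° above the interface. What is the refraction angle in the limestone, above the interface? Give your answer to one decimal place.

57.8°

Angle from the normal: 90° − 82.6° = 7.4°.
sin θ₁/V₁ = sin θ₂/V₂ ⇒ sin θ₂ = 4647·sin 7.4°/1123 = 4647·0.1288/1123 = 0.5330.
θ₂ = sin⁻¹(0.5330) = 32.21° (from vertical).
From the interface: 90° − 32.21° = 57.79°.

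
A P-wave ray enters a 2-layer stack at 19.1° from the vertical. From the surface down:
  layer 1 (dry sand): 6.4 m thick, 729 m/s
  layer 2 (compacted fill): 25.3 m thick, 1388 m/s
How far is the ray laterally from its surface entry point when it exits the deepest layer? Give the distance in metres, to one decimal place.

Ray parameter p = sin 19.1° / 729 m/s = 4.4886e-04 s/m.
Layer 1: θ = 19.10°; offset = 6.4·tan 19.10° = 2.216 m.
Layer 2: sin θ = p·1388 = 0.6230 → θ = 38.54°; offset = 25.3·tan 38.54° = 20.151 m.
Summing the layer offsets gives 22.367 m.

22.4 m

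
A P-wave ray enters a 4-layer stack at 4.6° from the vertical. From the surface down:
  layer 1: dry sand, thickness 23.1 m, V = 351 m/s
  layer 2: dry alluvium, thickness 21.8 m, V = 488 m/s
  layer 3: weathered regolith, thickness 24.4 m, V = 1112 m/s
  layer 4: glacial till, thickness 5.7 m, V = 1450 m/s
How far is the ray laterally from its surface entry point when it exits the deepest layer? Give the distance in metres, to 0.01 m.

Apply Snell's law at each interface; in layer i the horizontal offset is hᵢ·tan θᵢ.
Layer 1: θ = 4.60°; offset = 23.1·tan 4.60° = 1.8586 m.
Layer 2: sin θ = 488·sin 4.6°/351 = 0.1115, θ = 6.40°; offset = 21.8·tan 6.40° = 2.4460 m.
Layer 3: sin θ = 1112·sin 4.6°/351 = 0.2541, θ = 14.72°; offset = 24.4·tan 14.72° = 6.4098 m.
Layer 4: sin θ = 1450·sin 4.6°/351 = 0.3313, θ = 19.35°; offset = 5.7·tan 19.35° = 2.0015 m.
Σ offsets = 12.7159 m.

12.72 m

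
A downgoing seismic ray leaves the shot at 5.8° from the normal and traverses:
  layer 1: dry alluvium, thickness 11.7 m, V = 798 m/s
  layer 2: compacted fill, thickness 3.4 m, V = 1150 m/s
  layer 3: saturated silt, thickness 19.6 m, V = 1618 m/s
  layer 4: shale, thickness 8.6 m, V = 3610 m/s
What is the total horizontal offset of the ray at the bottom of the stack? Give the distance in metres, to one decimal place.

Apply Snell's law at each interface; in layer i the horizontal offset is hᵢ·tan θᵢ.
Layer 1: θ = 5.80°; offset = 11.7·tan 5.80° = 1.188 m.
Layer 2: sin θ = 1150·sin 5.8°/798 = 0.1456, θ = 8.37°; offset = 3.4·tan 8.37° = 0.500 m.
Layer 3: sin θ = 1618·sin 5.8°/798 = 0.2049, θ = 11.82°; offset = 19.6·tan 11.82° = 4.103 m.
Layer 4: sin θ = 3610·sin 5.8°/798 = 0.4572, θ = 27.20°; offset = 8.6·tan 27.20° = 4.421 m.
Total horizontal offset = 10.213 m.

10.2 m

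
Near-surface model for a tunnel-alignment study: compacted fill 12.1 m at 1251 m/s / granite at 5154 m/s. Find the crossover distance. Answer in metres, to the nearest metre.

x_cross = 2h·√((V₂+V₁)/(V₂−V₁)).
(V₂+V₁)/(V₂−V₁) = (5154+1251)/(5154−1251) = 1.6410; √ = 1.2810.
x_cross = 2·12.1·1.2810 = 31.00 m.

31 m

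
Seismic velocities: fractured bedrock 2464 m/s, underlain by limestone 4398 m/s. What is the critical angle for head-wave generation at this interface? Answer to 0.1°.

At critical incidence the refracted ray runs along the interface (θ₂ = 90°), so sin θ_c = V₁/V₂.
θ_c = arcsin(2464/4398) = arcsin 0.5603 = 34.07°.

34.1°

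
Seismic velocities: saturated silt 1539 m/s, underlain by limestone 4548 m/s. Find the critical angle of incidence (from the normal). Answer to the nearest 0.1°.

Critical incidence: sin θ_c = V₁/V₂ = 1539/4548 = 0.3384.
θ_c = arcsin 0.3384 = 19.78°.

19.8°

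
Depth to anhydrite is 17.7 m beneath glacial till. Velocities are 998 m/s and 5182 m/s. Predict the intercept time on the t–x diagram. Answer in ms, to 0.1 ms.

34.8 ms

tᵢ = 2h·√(V₂²−V₁²)/(V₁V₂).
√(V₂²−V₁²) = √(5182²−998²) = 5085.0 m/s.
tᵢ = 2·17.7·5085.0/(998·5182) = 0.03481 s.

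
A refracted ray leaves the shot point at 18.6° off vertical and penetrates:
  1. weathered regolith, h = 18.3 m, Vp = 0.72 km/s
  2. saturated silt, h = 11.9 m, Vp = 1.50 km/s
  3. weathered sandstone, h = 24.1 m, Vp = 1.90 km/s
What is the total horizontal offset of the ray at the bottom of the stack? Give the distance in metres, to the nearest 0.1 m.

54.3 m

Ray parameter p = sin 18.6° / 0.72 km/s = 4.4300e-01 s/km.
Layer 1: θ = 18.60°; offset = 18.3·tan 18.60° = 6.159 m.
Layer 2: sin θ = p·1.50 = 0.6645 → θ = 41.64°; offset = 11.9·tan 41.64° = 10.582 m.
Layer 3: sin θ = p·1.90 = 0.8417 → θ = 57.32°; offset = 24.1·tan 57.32° = 37.568 m.
Σ offsets = 54.309 m.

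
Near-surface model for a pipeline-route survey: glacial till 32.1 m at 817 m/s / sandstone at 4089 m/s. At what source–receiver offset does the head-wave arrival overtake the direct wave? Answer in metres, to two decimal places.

78.61 m

θ_c = arcsin(817/4089) = 11.53°, so cos θ_c = 0.9798 and tᵢ = 2h cos θ_c/V₁ = 0.0770 s.
At crossover x/V₁ = x/V₂ + tᵢ ⇒ x = tᵢ/(1/V₁ − 1/V₂) = 0.07700/(1.2240e-03 − 2.4456e-04) = 78.61 m.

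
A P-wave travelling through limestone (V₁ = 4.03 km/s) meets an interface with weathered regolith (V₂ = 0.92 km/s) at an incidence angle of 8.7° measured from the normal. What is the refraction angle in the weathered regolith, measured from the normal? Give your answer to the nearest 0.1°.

2.0°

sin θ₁/V₁ = sin θ₂/V₂ ⇒ sin θ₂ = 0.92·sin 8.7°/4.03 = 0.92·0.1513/4.03 = 0.0345.
θ₂ = sin⁻¹(0.0345) = 1.98° (from vertical).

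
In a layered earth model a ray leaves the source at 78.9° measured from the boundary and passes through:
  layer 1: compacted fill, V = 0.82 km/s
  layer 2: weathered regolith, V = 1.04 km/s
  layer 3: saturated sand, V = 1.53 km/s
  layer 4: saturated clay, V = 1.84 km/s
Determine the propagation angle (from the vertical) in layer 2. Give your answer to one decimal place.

From the normal: θ₁ = 90° − 78.9° = 11.1°.
Ray parameter p = sin 11.1° / 0.82 = 2.3478e-01 s/km.
sin θ_2 = p·V_2 = 2.3478e-01 × 1.04 = 0.2442.
θ_2 = arcsin 0.2442 = 14.13°.

14.1°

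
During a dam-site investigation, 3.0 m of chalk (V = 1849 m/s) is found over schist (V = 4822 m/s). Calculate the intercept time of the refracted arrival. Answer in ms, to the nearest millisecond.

3 ms

tᵢ = 2h·√(V₂²−V₁²)/(V₁V₂).
√(V₂²−V₁²) = √(4822²−1849²) = 4453.4 m/s.
tᵢ = 2·3.0·4453.4/(1849·4822) = 0.00300 s.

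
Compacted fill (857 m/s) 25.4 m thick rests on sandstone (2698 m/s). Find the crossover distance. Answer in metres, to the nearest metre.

71 m

x_cross = 2h·√((V₂+V₁)/(V₂−V₁)).
(V₂+V₁)/(V₂−V₁) = (2698+857)/(2698−857) = 1.9310; √ = 1.3896.
x_cross = 2·25.4·1.3896 = 70.59 m.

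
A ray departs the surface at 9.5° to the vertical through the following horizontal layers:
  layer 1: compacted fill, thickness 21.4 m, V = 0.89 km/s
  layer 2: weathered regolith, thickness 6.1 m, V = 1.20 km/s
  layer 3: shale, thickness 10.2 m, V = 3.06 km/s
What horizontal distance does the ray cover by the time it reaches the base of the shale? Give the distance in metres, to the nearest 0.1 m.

12.0 m

Ray parameter p = sin 9.5° / 0.89 km/s = 1.8545e-01 s/km.
Layer 1: θ = 9.50°; offset = 21.4·tan 9.50° = 3.581 m.
Layer 2: sin θ = p·1.20 = 0.2225 → θ = 12.86°; offset = 6.1·tan 12.86° = 1.392 m.
Layer 3: sin θ = p·3.06 = 0.5675 → θ = 34.57°; offset = 10.2·tan 34.57° = 7.030 m.
Summing the layer offsets gives 12.003 m.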